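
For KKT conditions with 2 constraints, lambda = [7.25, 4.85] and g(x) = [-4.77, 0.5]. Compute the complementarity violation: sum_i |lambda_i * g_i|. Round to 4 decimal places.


KKT complementary slackness check:
lambda_1 * g_1 = 7.25 * -4.77 = -34.5825
lambda_2 * g_2 = 4.85 * 0.5 = 2.425
Total violation = 34.5825 + 2.425 = 37.0075


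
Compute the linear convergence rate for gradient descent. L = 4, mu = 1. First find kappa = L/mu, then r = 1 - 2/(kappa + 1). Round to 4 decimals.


Step 1: Compute the condition number.
kappa = L/mu = 4/1 = 4.0
Step 2: Compute the convergence rate.
r = 1 - 2/(kappa + 1) = 1 - 2*mu/(L + mu) = (L - mu)/(L + mu) = 3/5 = 0.6


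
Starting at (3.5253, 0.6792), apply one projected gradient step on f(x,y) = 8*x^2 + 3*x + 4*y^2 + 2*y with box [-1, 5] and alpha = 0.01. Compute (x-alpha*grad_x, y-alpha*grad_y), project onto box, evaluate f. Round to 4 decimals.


Step 1: Compute gradient at (3.5253, 0.6792).
grad_x = 2*8*3.5253 + 3 = 59.4048
grad_y = 2*4*0.6792 + 2 = 7.4336
Step 2: Gradient step.
x_raw = 3.5253 - 0.01*59.4048 = 2.9313
y_raw = 0.6792 - 0.01*7.4336 = 0.6049
Step 3: Project onto [-1, 5].
x_proj = clip(2.9313) = 2.9313
y_proj = clip(0.6049) = 0.6049
Step 4: Evaluate f.
f(2.9313, 0.6049) = 80.2048


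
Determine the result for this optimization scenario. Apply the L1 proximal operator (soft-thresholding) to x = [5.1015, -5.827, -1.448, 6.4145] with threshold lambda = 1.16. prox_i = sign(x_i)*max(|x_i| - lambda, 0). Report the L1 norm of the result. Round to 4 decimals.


Soft-thresholding with lambda = 1.16:
prox(5.1015) = sign(5.1015)*max(|5.1015| - 1.16, 0) = 3.9415
prox(-5.827) = sign(-5.827)*max(|-5.827| - 1.16, 0) = -4.667
prox(-1.448) = sign(-1.448)*max(|-1.448| - 1.16, 0) = -0.288
prox(6.4145) = sign(6.4145)*max(|6.4145| - 1.16, 0) = 5.2545
prox(x) = [3.9415, -4.667, -0.288, 5.2545]
||prox(x)||_1 = 3.9415 + 4.667 + 0.288 + 5.2545 = 14.151


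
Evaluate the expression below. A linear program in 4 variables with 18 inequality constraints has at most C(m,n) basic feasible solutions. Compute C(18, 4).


Each vertex corresponds to some choice of n active constraints out of m, so the number of vertices is at most C(m, n) = m! / (n!(m-n)!).
m = 18, n = 4
Numerator: 18 * 17 * 16 * 15
Denominator: 4! = 24
C(18, 4) = 3060


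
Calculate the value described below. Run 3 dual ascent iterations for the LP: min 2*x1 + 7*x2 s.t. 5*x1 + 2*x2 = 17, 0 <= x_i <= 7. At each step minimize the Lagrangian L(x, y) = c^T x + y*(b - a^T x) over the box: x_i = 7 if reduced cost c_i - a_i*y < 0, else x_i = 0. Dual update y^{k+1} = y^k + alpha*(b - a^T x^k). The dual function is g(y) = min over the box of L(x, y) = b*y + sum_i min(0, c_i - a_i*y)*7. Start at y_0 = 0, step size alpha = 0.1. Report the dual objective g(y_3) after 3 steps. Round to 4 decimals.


Dual ascent for LP: min 2*x1 + 7*x2, 5*x1 + 2*x2 = 17, 0 <= x_i <= 7
Step 1: y^k = 0.0, reduced costs: (2.0, 7.0)
  x^k = (0.0, 0.0), subgradient = b - a^T x = 17.0
  y^{k+1} = 0.0 + 0.1*17.0 = 1.7
Step 2: y^k = 1.7, reduced costs: (-6.5, 3.6)
  x^k = (7.0, 0.0), subgradient = b - a^T x = -18.0
  y^{k+1} = 1.7 + 0.1*-18.0 = -0.1
Step 3: y^k = -0.1, reduced costs: (2.5, 7.2)
  x^k = (0.0, 0.0), subgradient = b - a^T x = 17.0
  y^{k+1} = -0.1 + 0.1*17.0 = 1.6
Dual objective at y_3 = 1.6: reduced costs (-6.0, 3.8), box minimizer x = (7.0, 0.0)
g(y_3) = b*y + (c1 - a1*y)*x1 + (c2 - a2*y)*x2 = 17*1.6 + (-6.0)*7.0 + 3.8*0.0 = 27.2 - 42.0 + 0.0 = -14.8


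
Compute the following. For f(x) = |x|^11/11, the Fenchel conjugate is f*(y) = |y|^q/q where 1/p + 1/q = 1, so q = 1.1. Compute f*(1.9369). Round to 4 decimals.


The conjugate exponent q satisfies 1/p + 1/q = 1.
p = 11, so q = 11/(11 - 1) = 1.1
|y|^q = 1.9369^1.1 = 2.0693
f*(1.9369) = 2.0693 / 1.1 = 1.8812


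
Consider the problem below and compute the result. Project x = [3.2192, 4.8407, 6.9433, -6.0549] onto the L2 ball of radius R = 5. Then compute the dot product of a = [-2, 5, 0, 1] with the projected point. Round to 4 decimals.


Step 1: Compute ||x|| (intermediates to 6 decimals).
||x|| = sqrt(3.2192^2 + 4.8407^2 + 6.9433^2 + (-6.0549)^2) = 10.893432
Step 2: Project.
Since ||x|| > R, scale = R/||x|| = 5/10.893432 = 0.458992, proj(x) = scale * x
proj(x) = [1.477587, 2.221843, 3.186919, -2.779151]
Step 3: Dot product.
a^T * proj(x) = -2*1.477587 + 5*2.221843 + 0*3.186919 + 1*(-2.779151) = 5.3749


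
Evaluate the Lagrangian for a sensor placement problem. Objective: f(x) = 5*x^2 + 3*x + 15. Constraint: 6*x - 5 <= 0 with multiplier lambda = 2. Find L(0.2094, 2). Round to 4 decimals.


Step 1: Evaluate f(x).
f(0.2094) = 5*0.2094^2 + 3*0.2094 + 15 = 15.8474
Step 2: Evaluate g(x).
g(0.2094) = 6*0.2094 - 5 = -3.7436
Step 3: Compute Lagrangian.
L = 15.8474 + 2*-3.7436 = 8.3602


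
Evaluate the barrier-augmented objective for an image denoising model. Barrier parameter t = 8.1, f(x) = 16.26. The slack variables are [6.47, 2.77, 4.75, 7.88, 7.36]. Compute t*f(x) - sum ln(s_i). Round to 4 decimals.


Step 1: Compute log-barrier.
ln values: [1.8672, 1.0188, 1.5581, 2.0643, 1.9961]
phi = -(1.8672 + 1.0188 + 1.5581 + 2.0643 + 1.9961) = -8.5046
Step 2: Compute augmented objective.
t*f(x) = 8.1*16.26 = 131.706
Total = 131.706 - 8.5046 = 123.2014


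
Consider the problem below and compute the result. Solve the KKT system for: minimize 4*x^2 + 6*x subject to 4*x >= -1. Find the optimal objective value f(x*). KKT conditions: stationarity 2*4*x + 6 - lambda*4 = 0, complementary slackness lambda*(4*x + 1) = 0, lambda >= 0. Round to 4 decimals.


Step 1: Try lambda = 0 (constraint inactive).
x_unc = -6/(2*4) = -0.75
Check: 4*-0.75 = -3.0 < -1 -- violated!
Step 2: Constraint must be active: 4*x = -1
x* = -1/4 = -0.25
lambda = (2*4*(-0.25) + 6)/4 = 1.0
Step 3: Compute optimal value.
f(x*) = 4*(-0.25)^2 + 6*(-0.25) = -1.25


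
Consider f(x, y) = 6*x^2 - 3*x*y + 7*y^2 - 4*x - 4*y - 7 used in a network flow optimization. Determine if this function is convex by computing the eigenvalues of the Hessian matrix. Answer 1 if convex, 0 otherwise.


The Hessian of f(x,y) = 6*x^2 - 3*x*y + 7*y^2 - 4*x - 4*y - 7 is:
H = [[12, -3], [-3, 14]]
Trace = 12 + 14 = 26
Determinant = 12*14 - (-3)^2 = 159
Discriminant = (26)^2 - 4*159 = 40.0
Eigenvalues: lambda_1 = 9.8377, lambda_2 = 16.1623
The function is convex.

1


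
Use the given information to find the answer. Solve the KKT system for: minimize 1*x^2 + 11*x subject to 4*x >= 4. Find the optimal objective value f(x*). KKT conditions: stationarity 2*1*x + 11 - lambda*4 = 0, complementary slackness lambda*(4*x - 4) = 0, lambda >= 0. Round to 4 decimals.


Step 1: Try lambda = 0 (constraint inactive).
x_unc = -11/(2*1) = -5.5
Check: 4*-5.5 = -22.0 < 4 -- violated!
Step 2: Constraint must be active: 4*x = 4
x* = 4/4 = 1.0
lambda = (2*1*1.0 + 11)/4 = 3.25
Step 3: Compute optimal value.
f(x*) = 1*1.0^2 + 11*1.0 = 12.0


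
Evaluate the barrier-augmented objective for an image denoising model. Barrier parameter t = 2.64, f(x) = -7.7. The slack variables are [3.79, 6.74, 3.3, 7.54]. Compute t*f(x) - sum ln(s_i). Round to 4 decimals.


Step 1: Compute log-barrier.
ln values: [1.3324, 1.9081, 1.1939, 2.0202]
phi = -(1.3324 + 1.9081 + 1.1939 + 2.0202) = -6.4546
Step 2: Compute augmented objective.
t*f(x) = 2.64*-7.7 = -20.328
Total = -20.328 - 6.4546 = -26.7826


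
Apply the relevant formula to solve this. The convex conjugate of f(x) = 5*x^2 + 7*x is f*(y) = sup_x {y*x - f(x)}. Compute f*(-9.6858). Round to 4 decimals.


f*(y) = sup_x {y*x - a*x^2 - b*x} = sup_x {(y-b)*x - a*x^2}
FOC: (y - b) - 2a*x = 0 => x* = (y - b)/(2a)
x* = (-9.6858 - 7)/(2*5) = -1.6686
f*(-9.6858) = (y-b)^2/(4a) = (-9.6858 - 7)^2/(4*5)
= 278.4159/20 = 13.9208


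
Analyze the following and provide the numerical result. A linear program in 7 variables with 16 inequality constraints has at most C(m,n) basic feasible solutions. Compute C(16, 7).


Each vertex corresponds to some choice of n active constraints out of m, so the number of vertices is at most C(m, n) = m! / (n!(m-n)!).
m = 16, n = 7
Numerator: 16 * 15 * 14 * 13 * 12 * 11 * 10
Denominator: 7! = 5040
C(16, 7) = 11440


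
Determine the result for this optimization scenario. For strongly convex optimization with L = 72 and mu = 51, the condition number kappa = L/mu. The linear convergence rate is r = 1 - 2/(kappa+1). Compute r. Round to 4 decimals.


Step 1: Compute the condition number.
kappa = L/mu = 72/51 = 1.4118
Step 2: Compute the convergence rate.
r = 1 - 2/(kappa + 1) = 1 - 2*mu/(L + mu) = (L - mu)/(L + mu) = 21/123 = 0.1707


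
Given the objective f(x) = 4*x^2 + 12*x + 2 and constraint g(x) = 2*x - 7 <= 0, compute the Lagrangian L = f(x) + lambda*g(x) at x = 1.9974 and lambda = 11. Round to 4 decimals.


Step 1: Evaluate f(x).
f(1.9974) = 4*1.9974^2 + 12*1.9974 + 2 = 41.9272
Step 2: Evaluate g(x).
g(1.9974) = 2*1.9974 - 7 = -3.0052
Step 3: Compute Lagrangian.
L = 41.9272 + 11*-3.0052 = 8.87


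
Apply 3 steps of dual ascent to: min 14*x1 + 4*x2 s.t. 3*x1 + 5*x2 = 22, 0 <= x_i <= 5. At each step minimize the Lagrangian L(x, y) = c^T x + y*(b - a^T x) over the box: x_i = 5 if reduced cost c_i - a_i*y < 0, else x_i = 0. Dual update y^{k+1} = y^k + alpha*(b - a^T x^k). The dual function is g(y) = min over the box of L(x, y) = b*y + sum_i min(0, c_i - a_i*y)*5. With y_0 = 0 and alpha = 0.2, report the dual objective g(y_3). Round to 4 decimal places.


Dual ascent for LP: min 14*x1 + 4*x2, 3*x1 + 5*x2 = 22, 0 <= x_i <= 5
Step 1: y^k = 0.0, reduced costs: (14.0, 4.0)
  x^k = (0.0, 0.0), subgradient = b - a^T x = 22.0
  y^{k+1} = 0.0 + 0.2*22.0 = 4.4
Step 2: y^k = 4.4, reduced costs: (0.8, -18.0)
  x^k = (0.0, 5.0), subgradient = b - a^T x = -3.0
  y^{k+1} = 4.4 + 0.2*-3.0 = 3.8
Step 3: y^k = 3.8, reduced costs: (2.6, -15.0)
  x^k = (0.0, 5.0), subgradient = b - a^T x = -3.0
  y^{k+1} = 3.8 + 0.2*-3.0 = 3.2
Dual objective at y_3 = 3.2: reduced costs (4.4, -12.0), box minimizer x = (0.0, 5.0)
g(y_3) = b*y + (c1 - a1*y)*x1 + (c2 - a2*y)*x2 = 22*3.2 + 4.4*0.0 + (-12.0)*5.0 = 70.4 + 0.0 - 60.0 = 10.4


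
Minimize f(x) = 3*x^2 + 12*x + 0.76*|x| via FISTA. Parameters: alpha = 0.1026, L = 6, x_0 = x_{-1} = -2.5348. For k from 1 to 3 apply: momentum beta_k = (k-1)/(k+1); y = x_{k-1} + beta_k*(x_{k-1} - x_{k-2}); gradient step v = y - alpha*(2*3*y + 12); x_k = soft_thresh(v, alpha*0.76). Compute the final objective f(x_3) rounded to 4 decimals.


FISTA on f(x) = 3*x^2 + 12*x + 0.76*|x|
L = 6, alpha = 0.1026
Iteration 1: beta = 0.0, y = -2.5348 + 0.0*(-2.5348 + 2.5348) = -2.5348
  grad(y) = -3.2088, v = y - alpha*grad = -2.2056
  prox(v) = soft_thresh(-2.2056, 0.078) = -2.1276
Iteration 2: beta = 0.3333, y = -2.1276 + 0.3333*(-2.1276 + 2.5348) = -1.9919
  grad(y) = 0.0488, v = y - alpha*grad = -1.9969
  prox(v) = soft_thresh(-1.9969, 0.078) = -1.9189
Iteration 3: beta = 0.5, y = -1.9189 + 0.5*(-1.9189 + 2.1276) = -1.8145
  grad(y) = 1.1127, v = y - alpha*grad = -1.9287
  prox(v) = soft_thresh(-1.9287, 0.078) = -1.8507
f(x_3) = 3*(-1.8507)^2 + 12*(-1.8507) + 0.76*|-1.8507| = -10.5266


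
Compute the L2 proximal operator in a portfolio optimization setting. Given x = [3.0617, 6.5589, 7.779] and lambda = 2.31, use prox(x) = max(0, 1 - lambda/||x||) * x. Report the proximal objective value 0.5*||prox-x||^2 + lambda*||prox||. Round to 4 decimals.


Step 1: Compute ||x||.
||x|| = 10.6257
Step 2: Compute scaling factor.
scale = max(0, 1 - 2.31/10.6257) = 0.7826
Step 3: prox(x) = [2.3961, 5.133, 6.0879]
||prox(x)|| = 8.3157
Step 4: Proximal objective.
0.5*||prox-x||^2 = 2.6681
lambda*||prox|| = 19.2093
Total = 21.8774


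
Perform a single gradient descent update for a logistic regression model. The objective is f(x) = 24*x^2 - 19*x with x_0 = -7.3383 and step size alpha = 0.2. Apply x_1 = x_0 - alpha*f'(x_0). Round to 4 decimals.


We compute the gradient at x_0 and apply the update.
f'(x) = 48*x - 19
f'(-7.3383) = 48*-7.3383 - 19 = -371.2384
x_1 = -7.3383 - 0.2*-371.2384 = 66.9094


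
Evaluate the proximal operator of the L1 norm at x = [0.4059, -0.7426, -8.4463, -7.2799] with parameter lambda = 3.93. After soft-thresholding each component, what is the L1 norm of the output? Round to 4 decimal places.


Soft-thresholding with lambda = 3.93:
prox(0.4059) = sign(0.4059)*max(|0.4059| - 3.93, 0) = 0.0
prox(-0.7426) = sign(-0.7426)*max(|-0.7426| - 3.93, 0) = 0.0
prox(-8.4463) = sign(-8.4463)*max(|-8.4463| - 3.93, 0) = -4.5163
prox(-7.2799) = sign(-7.2799)*max(|-7.2799| - 3.93, 0) = -3.3499
prox(x) = [0.0, 0.0, -4.5163, -3.3499]
||prox(x)||_1 = 0.0 + 0.0 + 4.5163 + 3.3499 = 7.8662


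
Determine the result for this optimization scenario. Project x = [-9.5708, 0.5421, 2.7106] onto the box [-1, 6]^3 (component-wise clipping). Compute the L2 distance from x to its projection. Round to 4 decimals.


Project each component onto [-1, 6].
clip(-9.5708) = -1.0, clip(0.5421) = 0.5421, clip(2.7106) = 2.7106
Projection = [-1.0, 0.5421, 2.7106]
Squared diffs: [73.4586, 0.0, 0.0]
Distance = sqrt(73.4586) = 8.5708


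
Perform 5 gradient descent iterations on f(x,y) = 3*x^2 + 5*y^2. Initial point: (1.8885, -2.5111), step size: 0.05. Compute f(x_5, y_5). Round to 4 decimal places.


Gradient descent on f(x,y) = 3*x^2 + 5*y^2.
Starting point: (1.8885, -2.5111), alpha = 0.05
Step 1: grad_x = 2*3*1.8885 = 11.331, grad_y = 2*5*-2.5111 = -25.111
  x_1 = 1.8885 - 0.05*11.331 = 1.322
  y_1 = -2.5111 - 0.05*-25.111 = -1.2556
Step 2: grad_x = 2*3*1.322 = 7.9317, grad_y = 2*5*-1.2556 = -12.5555
  x_2 = 1.322 - 0.05*7.9317 = 0.9254
  y_2 = -1.2556 - 0.05*-12.5555 = -0.6278
Step 3: grad_x = 2*3*0.9254 = 5.5522, grad_y = 2*5*-0.6278 = -6.2778
  x_3 = 0.9254 - 0.05*5.5522 = 0.6478
  y_3 = -0.6278 - 0.05*-6.2778 = -0.3139
Step 4: grad_x = 2*3*0.6478 = 3.8865, grad_y = 2*5*-0.3139 = -3.1389
  x_4 = 0.6478 - 0.05*3.8865 = 0.4534
  y_4 = -0.3139 - 0.05*-3.1389 = -0.1569
Step 5: grad_x = 2*3*0.4534 = 2.7206, grad_y = 2*5*-0.1569 = -1.5694
  x_5 = 0.4534 - 0.05*2.7206 = 0.3174
  y_5 = -0.1569 - 0.05*-1.5694 = -0.0785
f(0.3174, -0.0785) = 3*0.3174^2 + 5*(-0.0785)^2 = 0.333


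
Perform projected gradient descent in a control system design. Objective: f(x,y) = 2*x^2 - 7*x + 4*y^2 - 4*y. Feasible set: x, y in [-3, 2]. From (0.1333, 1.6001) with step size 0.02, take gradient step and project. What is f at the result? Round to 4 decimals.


Step 1: Compute gradient at (0.1333, 1.6001).
grad_x = 2*2*0.1333 - 7 = -6.4668
grad_y = 2*4*1.6001 - 4 = 8.8008
Step 2: Gradient step.
x_raw = 0.1333 - 0.02*-6.4668 = 0.2626
y_raw = 1.6001 - 0.02*8.8008 = 1.4241
Step 3: Project onto [-3, 2].
x_proj = clip(0.2626) = 0.2626
y_proj = clip(1.4241) = 1.4241
Step 4: Evaluate f.
f(0.2626, 1.4241) = 0.7152


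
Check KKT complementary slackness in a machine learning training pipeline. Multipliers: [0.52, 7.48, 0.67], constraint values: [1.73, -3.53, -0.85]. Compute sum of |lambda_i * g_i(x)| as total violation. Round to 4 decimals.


KKT complementary slackness check:
lambda_1 * g_1 = 0.52 * 1.73 = 0.8996
lambda_2 * g_2 = 7.48 * -3.53 = -26.4044
lambda_3 * g_3 = 0.67 * -0.85 = -0.5695
Total violation = 0.8996 + 26.4044 + 0.5695 = 27.8735


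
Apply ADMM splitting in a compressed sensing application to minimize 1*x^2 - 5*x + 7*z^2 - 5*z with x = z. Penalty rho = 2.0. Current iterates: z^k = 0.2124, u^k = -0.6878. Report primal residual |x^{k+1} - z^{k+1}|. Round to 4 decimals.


ADMM iteration with rho = 2.0, z^k = 0.2124, u^k = -0.6878
Step 1: x-update.
Minimize 1*x^2 - 5*x + (2.0/2)*(x - 0.2124 - 0.6878)^2
FOC: (2*1 + 2.0)*x = 5 + 2.0*(0.2124 + 0.6878)
x^{k+1} = 1.7001
Step 2: z-update.
Minimize 7*z^2 - 5*z + (2.0/2)*(1.7001 - z - 0.6878)^2
FOC: (2*7 + 2.0)*z = 5 + 2.0*(1.7001 - 0.6878)
z^{k+1} = 0.439
Step 3: u-update.
u^{k+1} = -0.6878 + 1.7001 - 0.439 = 0.5733
Step 4: Primal residual = |1.7001 - 0.439| = 1.2611


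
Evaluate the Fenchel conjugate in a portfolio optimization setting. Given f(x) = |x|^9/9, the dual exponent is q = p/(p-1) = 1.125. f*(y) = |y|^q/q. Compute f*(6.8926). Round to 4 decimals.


The conjugate exponent q satisfies 1/p + 1/q = 1.
p = 9, so q = 9/(9 - 1) = 1.125
|y|^q = 6.8926^1.125 = 8.7737
f*(6.8926) = 8.7737 / 1.125 = 7.7988


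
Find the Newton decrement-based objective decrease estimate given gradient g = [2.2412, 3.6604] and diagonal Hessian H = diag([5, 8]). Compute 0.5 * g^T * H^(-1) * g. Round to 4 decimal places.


Step 1: H is diagonal, so H^(-1) * g = [0.4482, 0.4576].
Step 2: g^T H^(-1) g = sum_i g_i^2 / H_ii
  = (2.2412)^2/5 + (3.6604)^2/8
  = 1.0046 + 1.6748 = 2.6794
Step 3: Objective decrease = 0.5 * g^T H^(-1) g = 1.3397


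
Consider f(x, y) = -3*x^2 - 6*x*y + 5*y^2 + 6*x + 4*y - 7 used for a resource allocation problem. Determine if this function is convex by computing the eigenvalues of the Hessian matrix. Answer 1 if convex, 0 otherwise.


The Hessian of f(x,y) = -3*x^2 - 6*x*y + 5*y^2 + 6*x + 4*y - 7 is:
H = [[-6, -6], [-6, 10]]
Trace = -6 + 10 = 4
Determinant = -6*10 - (-6)^2 = -96
Discriminant = (4)^2 - 4*-96 = 400.0
Eigenvalues: lambda_1 = -8.0, lambda_2 = 12.0
The function is not convex.

0


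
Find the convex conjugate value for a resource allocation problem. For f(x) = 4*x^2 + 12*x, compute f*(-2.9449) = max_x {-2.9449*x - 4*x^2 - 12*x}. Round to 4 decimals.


f*(y) = sup_x {y*x - a*x^2 - b*x} = sup_x {(y-b)*x - a*x^2}
FOC: (y - b) - 2a*x = 0 => x* = (y - b)/(2a)
x* = (-2.9449 - 12)/(2*4) = -1.8681
f*(-2.9449) = (y-b)^2/(4a) = (-2.9449 - 12)^2/(4*4)
= 223.35/16 = 13.9594


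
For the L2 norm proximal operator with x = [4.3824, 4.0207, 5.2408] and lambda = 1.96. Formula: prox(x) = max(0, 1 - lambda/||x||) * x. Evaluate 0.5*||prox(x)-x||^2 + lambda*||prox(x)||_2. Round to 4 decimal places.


Step 1: Compute ||x||.
||x|| = 7.927
Step 2: Compute scaling factor.
scale = max(0, 1 - 1.96/7.927) = 0.7527
Step 3: prox(x) = [3.2988, 3.0266, 3.945]
||prox(x)|| = 5.967
Step 4: Proximal objective.
0.5*||prox-x||^2 = 1.9208
lambda*||prox|| = 11.6953
Total = 13.6161


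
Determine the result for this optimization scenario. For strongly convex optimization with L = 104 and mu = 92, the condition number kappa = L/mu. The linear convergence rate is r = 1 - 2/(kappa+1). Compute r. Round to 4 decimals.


Step 1: Compute the condition number.
kappa = L/mu = 104/92 = 1.1304
Step 2: Compute the convergence rate.
r = 1 - 2/(kappa + 1) = 1 - 2*mu/(L + mu) = (L - mu)/(L + mu) = 12/196 = 0.0612


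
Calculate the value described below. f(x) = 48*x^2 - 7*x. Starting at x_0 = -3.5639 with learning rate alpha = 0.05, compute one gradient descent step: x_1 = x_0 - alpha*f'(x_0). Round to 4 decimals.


We compute the gradient at x_0 and apply the update.
f'(x) = 96*x - 7
f'(-3.5639) = 96*-3.5639 - 7 = -349.1344
x_1 = -3.5639 - 0.05*-349.1344 = 13.8928


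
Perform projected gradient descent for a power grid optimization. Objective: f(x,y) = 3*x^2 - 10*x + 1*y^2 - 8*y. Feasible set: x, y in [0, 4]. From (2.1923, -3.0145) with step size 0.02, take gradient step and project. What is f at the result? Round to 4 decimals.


Step 1: Compute gradient at (2.1923, -3.0145).
grad_x = 2*3*2.1923 - 10 = 3.1538
grad_y = 2*1*-3.0145 - 8 = -14.029
Step 2: Gradient step.
x_raw = 2.1923 - 0.02*3.1538 = 2.1292
y_raw = -3.0145 - 0.02*-14.029 = -2.7339
Step 3: Project onto [0, 4].
x_proj = clip(2.1292) = 2.1292
y_proj = clip(-2.7339) = 0.0
Step 4: Evaluate f.
f(2.1292, 0.0) = -7.6915


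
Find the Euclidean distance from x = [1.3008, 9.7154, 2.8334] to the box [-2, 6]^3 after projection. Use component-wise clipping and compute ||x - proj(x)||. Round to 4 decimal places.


Project each component onto [-2, 6].
clip(1.3008) = 1.3008, clip(9.7154) = 6.0, clip(2.8334) = 2.8334
Projection = [1.3008, 6.0, 2.8334]
Squared diffs: [0.0, 13.8042, 0.0]
Distance = sqrt(13.8042) = 3.7154


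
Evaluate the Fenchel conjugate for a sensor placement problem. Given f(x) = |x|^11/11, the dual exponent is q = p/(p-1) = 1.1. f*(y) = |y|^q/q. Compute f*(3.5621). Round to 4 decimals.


The conjugate exponent q satisfies 1/p + 1/q = 1.
p = 11, so q = 11/(11 - 1) = 1.1
|y|^q = 3.5621^1.1 = 4.0446
f*(3.5621) = 4.0446 / 1.1 = 3.6769


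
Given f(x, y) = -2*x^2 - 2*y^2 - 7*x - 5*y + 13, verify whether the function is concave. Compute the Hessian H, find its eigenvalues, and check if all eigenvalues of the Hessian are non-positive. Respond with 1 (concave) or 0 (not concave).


The Hessian of f(x,y) = -2*x^2 - 2*y^2 - 7*x - 5*y + 13 is:
H = [[-4, 0], [0, -4]]
Trace = -4 - 4 = -8
Determinant = -4*-4 - (0)^2 = 16
Discriminant = (-8)^2 - 4*16 = 0.0
Eigenvalues: lambda_1 = -4.0, lambda_2 = -4.0
The function is concave.

1


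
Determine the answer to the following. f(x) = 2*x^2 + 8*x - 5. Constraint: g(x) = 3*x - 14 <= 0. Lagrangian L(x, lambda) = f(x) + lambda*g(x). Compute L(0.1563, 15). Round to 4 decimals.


Step 1: Evaluate f(x).
f(0.1563) = 2*0.1563^2 + 8*0.1563 - 5 = -3.7007
Step 2: Evaluate g(x).
g(0.1563) = 3*0.1563 - 14 = -13.5311
Step 3: Compute Lagrangian.
L = -3.7007 + 15*-13.5311 = -206.6672


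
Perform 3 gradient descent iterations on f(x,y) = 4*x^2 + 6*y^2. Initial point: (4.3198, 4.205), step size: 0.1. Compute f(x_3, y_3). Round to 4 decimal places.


Gradient descent on f(x,y) = 4*x^2 + 6*y^2.
Starting point: (4.3198, 4.205), alpha = 0.1
Step 1: grad_x = 2*4*4.3198 = 34.5584, grad_y = 2*6*4.205 = 50.46
  x_1 = 4.3198 - 0.1*34.5584 = 0.864
  y_1 = 4.205 - 0.1*50.46 = -0.841
Step 2: grad_x = 2*4*0.864 = 6.9117, grad_y = 2*6*-0.841 = -10.092
  x_2 = 0.864 - 0.1*6.9117 = 0.1728
  y_2 = -0.841 - 0.1*-10.092 = 0.1682
Step 3: grad_x = 2*4*0.1728 = 1.3823, grad_y = 2*6*0.1682 = 2.0184
  x_3 = 0.1728 - 0.1*1.3823 = 0.0346
  y_3 = 0.1682 - 0.1*2.0184 = -0.0336
f(0.0346, -0.0336) = 4*0.0346^2 + 6*(-0.0336)^2 = 0.0116


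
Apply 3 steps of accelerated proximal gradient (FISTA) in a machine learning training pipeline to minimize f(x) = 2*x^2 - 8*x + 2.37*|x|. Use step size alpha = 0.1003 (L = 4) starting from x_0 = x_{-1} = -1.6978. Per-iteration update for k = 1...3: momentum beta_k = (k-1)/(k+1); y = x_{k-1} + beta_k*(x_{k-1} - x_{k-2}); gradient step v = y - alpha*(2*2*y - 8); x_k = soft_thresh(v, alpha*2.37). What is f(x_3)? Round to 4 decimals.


FISTA on f(x) = 2*x^2 - 8*x + 2.37*|x|
L = 4, alpha = 0.1003
Iteration 1: beta = 0.0, y = -1.6978 + 0.0*(-1.6978 + 1.6978) = -1.6978
  grad(y) = -14.7912, v = y - alpha*grad = -0.2142
  prox(v) = soft_thresh(-0.2142, 0.2377) = 0.0
Iteration 2: beta = 0.3333, y = 0.0 + 0.3333*(0.0 + 1.6978) = 0.5659
  grad(y) = -5.7363, v = y - alpha*grad = 1.1413
  prox(v) = soft_thresh(1.1413, 0.2377) = 0.9036
Iteration 3: beta = 0.5, y = 0.9036 + 0.5*(0.9036 - 0.0) = 1.3554
  grad(y) = -2.5786, v = y - alpha*grad = 1.614
  prox(v) = soft_thresh(1.614, 0.2377) = 1.3763
f(x_3) = 2*1.3763^2 - 8*1.3763 + 2.37*|1.3763| = -3.9602


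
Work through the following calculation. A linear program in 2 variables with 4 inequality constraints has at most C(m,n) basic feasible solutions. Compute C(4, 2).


Each vertex corresponds to some choice of n active constraints out of m, so the number of vertices is at most C(m, n) = m! / (n!(m-n)!).
m = 4, n = 2
Numerator: 4 * 3
Denominator: 2! = 2
C(4, 2) = 6


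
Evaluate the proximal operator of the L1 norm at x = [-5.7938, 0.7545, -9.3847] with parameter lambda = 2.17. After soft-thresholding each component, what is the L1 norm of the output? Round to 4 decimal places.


Soft-thresholding with lambda = 2.17:
prox(-5.7938) = sign(-5.7938)*max(|-5.7938| - 2.17, 0) = -3.6238
prox(0.7545) = sign(0.7545)*max(|0.7545| - 2.17, 0) = 0.0
prox(-9.3847) = sign(-9.3847)*max(|-9.3847| - 2.17, 0) = -7.2147
prox(x) = [-3.6238, 0.0, -7.2147]
||prox(x)||_1 = 3.6238 + 0.0 + 7.2147 = 10.8385


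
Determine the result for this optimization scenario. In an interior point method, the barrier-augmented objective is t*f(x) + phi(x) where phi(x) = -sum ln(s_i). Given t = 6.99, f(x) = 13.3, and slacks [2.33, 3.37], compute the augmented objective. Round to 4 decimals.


Step 1: Compute log-barrier.
ln values: [0.8459, 1.2149]
phi = -(0.8459 + 1.2149) = -2.0608
Step 2: Compute augmented objective.
t*f(x) = 6.99*13.3 = 92.967
Total = 92.967 - 2.0608 = 90.9062


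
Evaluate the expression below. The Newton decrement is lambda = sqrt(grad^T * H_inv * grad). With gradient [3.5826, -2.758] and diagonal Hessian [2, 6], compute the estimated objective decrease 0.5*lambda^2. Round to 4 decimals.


Step 1: H is diagonal, so H^(-1) * g = [1.7913, -0.4597].
Step 2: g^T H^(-1) g = sum_i g_i^2 / H_ii
  = (3.5826)^2/2 + (-2.758)^2/6
  = 6.4175 + 1.2678 = 7.6853
Step 3: Objective decrease = 0.5 * g^T H^(-1) g = 3.8426


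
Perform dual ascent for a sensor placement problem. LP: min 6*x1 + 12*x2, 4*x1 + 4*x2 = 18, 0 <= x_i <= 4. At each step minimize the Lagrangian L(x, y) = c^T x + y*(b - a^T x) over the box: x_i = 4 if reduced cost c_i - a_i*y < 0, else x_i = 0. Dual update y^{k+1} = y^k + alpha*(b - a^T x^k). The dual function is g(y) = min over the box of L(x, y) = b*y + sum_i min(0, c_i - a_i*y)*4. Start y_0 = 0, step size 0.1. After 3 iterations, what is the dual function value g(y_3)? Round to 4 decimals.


Dual ascent for LP: min 6*x1 + 12*x2, 4*x1 + 4*x2 = 18, 0 <= x_i <= 4
Step 1: y^k = 0.0, reduced costs: (6.0, 12.0)
  x^k = (0.0, 0.0), subgradient = b - a^T x = 18.0
  y^{k+1} = 0.0 + 0.1*18.0 = 1.8
Step 2: y^k = 1.8, reduced costs: (-1.2, 4.8)
  x^k = (4.0, 0.0), subgradient = b - a^T x = 2.0
  y^{k+1} = 1.8 + 0.1*2.0 = 2.0
Step 3: y^k = 2.0, reduced costs: (-2.0, 4.0)
  x^k = (4.0, 0.0), subgradient = b - a^T x = 2.0
  y^{k+1} = 2.0 + 0.1*2.0 = 2.2
Dual objective at y_3 = 2.2: reduced costs (-2.8, 3.2), box minimizer x = (4.0, 0.0)
g(y_3) = b*y + (c1 - a1*y)*x1 + (c2 - a2*y)*x2 = 18*2.2 + (-2.8)*4.0 + 3.2*0.0 = 39.6 - 11.2 + 0.0 = 28.4


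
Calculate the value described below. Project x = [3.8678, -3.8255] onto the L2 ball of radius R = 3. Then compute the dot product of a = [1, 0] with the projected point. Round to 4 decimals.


Step 1: Compute ||x|| (intermediates to 6 decimals).
||x|| = sqrt(3.8678^2 + (-3.8255)^2) = 5.440067
Step 2: Project.
Since ||x|| > R, scale = R/||x|| = 3/5.440067 = 0.551464, proj(x) = scale * x
proj(x) = [2.132952, -2.109626]
Step 3: Dot product.
a^T * proj(x) = 1*2.132952 + 0*(-2.109626) = 2.133


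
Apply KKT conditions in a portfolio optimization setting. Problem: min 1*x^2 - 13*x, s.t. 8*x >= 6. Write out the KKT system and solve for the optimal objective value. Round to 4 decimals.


Step 1: Try lambda = 0 (constraint inactive).
Stationarity: 2*1*x - 13 = 0
x* = 13/(2*1) = 6.5
Check constraint: 8*6.5 = 52.0 >= 6 -- satisfied.
Step 2: Compute optimal value.
f(x*) = 1*6.5^2 - 13*6.5 = -42.25


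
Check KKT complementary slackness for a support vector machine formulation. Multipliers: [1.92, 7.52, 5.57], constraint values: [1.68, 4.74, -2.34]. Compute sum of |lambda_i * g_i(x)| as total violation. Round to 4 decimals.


KKT complementary slackness check:
lambda_1 * g_1 = 1.92 * 1.68 = 3.2256
lambda_2 * g_2 = 7.52 * 4.74 = 35.6448
lambda_3 * g_3 = 5.57 * -2.34 = -13.0338
Total violation = 3.2256 + 35.6448 + 13.0338 = 51.9042


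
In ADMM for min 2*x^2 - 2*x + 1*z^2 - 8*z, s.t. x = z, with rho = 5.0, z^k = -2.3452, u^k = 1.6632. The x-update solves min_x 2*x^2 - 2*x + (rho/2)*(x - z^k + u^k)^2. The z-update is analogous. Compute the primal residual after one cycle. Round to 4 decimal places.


ADMM iteration with rho = 5.0, z^k = -2.3452, u^k = 1.6632
Step 1: x-update.
Minimize 2*x^2 - 2*x + (5.0/2)*(x + 2.3452 + 1.6632)^2
FOC: (2*2 + 5.0)*x = 2 + 5.0*(-2.3452 - 1.6632)
x^{k+1} = -2.0047
Step 2: z-update.
Minimize 1*z^2 - 8*z + (5.0/2)*(-2.0047 - z + 1.6632)^2
FOC: (2*1 + 5.0)*z = 8 + 5.0*(-2.0047 + 1.6632)
z^{k+1} = 0.899
Step 3: u-update.
u^{k+1} = 1.6632 - 2.0047 - 0.899 = -1.2404
Step 4: Primal residual = |-2.0047 - 0.899| = 2.9036


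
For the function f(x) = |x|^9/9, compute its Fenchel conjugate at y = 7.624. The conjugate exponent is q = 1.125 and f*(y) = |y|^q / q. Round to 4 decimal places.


The conjugate exponent q satisfies 1/p + 1/q = 1.
p = 9, so q = 9/(9 - 1) = 1.125
|y|^q = 7.624^1.125 = 9.8278
f*(7.624) = 9.8278 / 1.125 = 8.7358


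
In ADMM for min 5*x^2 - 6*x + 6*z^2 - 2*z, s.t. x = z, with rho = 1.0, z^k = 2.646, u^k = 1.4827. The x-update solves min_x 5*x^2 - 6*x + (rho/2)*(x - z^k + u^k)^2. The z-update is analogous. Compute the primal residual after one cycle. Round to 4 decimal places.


ADMM iteration with rho = 1.0, z^k = 2.646, u^k = 1.4827
Step 1: x-update.
Minimize 5*x^2 - 6*x + (1.0/2)*(x - 2.646 + 1.4827)^2
FOC: (2*5 + 1.0)*x = 6 + 1.0*(2.646 - 1.4827)
x^{k+1} = 0.6512
Step 2: z-update.
Minimize 6*z^2 - 2*z + (1.0/2)*(0.6512 - z + 1.4827)^2
FOC: (2*6 + 1.0)*z = 2 + 1.0*(0.6512 + 1.4827)
z^{k+1} = 0.318
Step 3: u-update.
u^{k+1} = 1.4827 + 0.6512 - 0.318 = 1.8159
Step 4: Primal residual = |0.6512 - 0.318| = 0.3332


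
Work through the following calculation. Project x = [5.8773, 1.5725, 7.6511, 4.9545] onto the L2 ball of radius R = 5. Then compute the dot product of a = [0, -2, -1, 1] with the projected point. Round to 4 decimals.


Step 1: Compute ||x|| (intermediates to 6 decimals).
||x|| = sqrt(5.8773^2 + 1.5725^2 + 7.6511^2 + 4.9545^2) = 10.959097
Step 2: Project.
Since ||x|| > R, scale = R/||x|| = 5/10.959097 = 0.456242, proj(x) = scale * x
proj(x) = [2.681471, 0.717441, 3.490753, 2.260451]
Step 3: Dot product.
a^T * proj(x) = 0*2.681471 - 2*0.717441 - 1*3.490753 + 1*2.260451 = -2.6652


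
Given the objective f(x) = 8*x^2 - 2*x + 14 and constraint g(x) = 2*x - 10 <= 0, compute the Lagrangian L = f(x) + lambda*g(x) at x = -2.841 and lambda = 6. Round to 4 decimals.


Step 1: Evaluate f(x).
f(-2.841) = 8*(-2.841)^2 - 2*(-2.841) + 14 = 84.2522
Step 2: Evaluate g(x).
g(-2.841) = 2*-2.841 - 10 = -15.682
Step 3: Compute Lagrangian.
L = 84.2522 + 6*-15.682 = -9.8398


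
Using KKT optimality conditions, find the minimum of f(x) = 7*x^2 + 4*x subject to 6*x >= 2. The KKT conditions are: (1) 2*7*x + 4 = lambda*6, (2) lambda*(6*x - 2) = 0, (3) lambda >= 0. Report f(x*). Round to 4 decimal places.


Step 1: Try lambda = 0 (constraint inactive).
x_unc = -4/(2*7) = -0.2857
Check: 6*-0.2857 = -1.7142 < 2 -- violated!
Step 2: Constraint must be active: 6*x = 2
x* = 2/6 = 1/3 = 0.3333 (rounded; the exact value 1/3 is used below)
lambda = (2*7*(1/3) + 4)/6 = 1.4444
Step 3: Compute optimal value.
f(x*) = 7*(1/3)^2 + 4*(1/3) = 2.1111


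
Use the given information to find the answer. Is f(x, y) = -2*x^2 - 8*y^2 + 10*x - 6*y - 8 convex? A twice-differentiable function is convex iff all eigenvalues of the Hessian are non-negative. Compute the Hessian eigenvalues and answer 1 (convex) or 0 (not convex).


The Hessian of f(x,y) = -2*x^2 - 8*y^2 + 10*x - 6*y - 8 is:
H = [[-4, 0], [0, -16]]
Trace = -4 - 16 = -20
Determinant = -4*-16 - (0)^2 = 64
Discriminant = (-20)^2 - 4*64 = 144.0
Eigenvalues: lambda_1 = -16.0, lambda_2 = -4.0
The function is not convex.

0


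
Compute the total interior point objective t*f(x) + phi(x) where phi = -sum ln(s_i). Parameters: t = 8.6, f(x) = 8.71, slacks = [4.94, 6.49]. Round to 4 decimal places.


Step 1: Compute log-barrier.
ln values: [1.5974, 1.8703]
phi = -(1.5974 + 1.8703) = -3.4676
Step 2: Compute augmented objective.
t*f(x) = 8.6*8.71 = 74.906
Total = 74.906 - 3.4676 = 71.4384


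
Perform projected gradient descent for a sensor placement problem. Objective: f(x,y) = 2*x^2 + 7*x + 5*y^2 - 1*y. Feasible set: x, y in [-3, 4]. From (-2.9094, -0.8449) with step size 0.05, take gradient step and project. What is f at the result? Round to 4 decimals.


Step 1: Compute gradient at (-2.9094, -0.8449).
grad_x = 2*2*-2.9094 + 7 = -4.6376
grad_y = 2*5*-0.8449 - 1 = -9.449
Step 2: Gradient step.
x_raw = -2.9094 - 0.05*-4.6376 = -2.6775
y_raw = -0.8449 - 0.05*-9.449 = -0.3725
Step 3: Project onto [-3, 4].
x_proj = clip(-2.6775) = -2.6775
y_proj = clip(-0.3725) = -0.3725
Step 4: Evaluate f.
f(-2.6775, -0.3725) = -3.3384


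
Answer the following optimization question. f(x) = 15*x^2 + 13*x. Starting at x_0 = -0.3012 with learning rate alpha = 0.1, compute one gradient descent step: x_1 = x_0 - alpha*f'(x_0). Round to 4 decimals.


We compute the gradient at x_0 and apply the update.
f'(x) = 30*x + 13
f'(-0.3012) = 30*-0.3012 + 13 = 3.964
x_1 = -0.3012 - 0.1*3.964 = -0.6976


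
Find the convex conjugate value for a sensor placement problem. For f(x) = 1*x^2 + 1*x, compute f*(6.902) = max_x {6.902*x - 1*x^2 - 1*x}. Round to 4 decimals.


f*(y) = sup_x {y*x - a*x^2 - b*x} = sup_x {(y-b)*x - a*x^2}
FOC: (y - b) - 2a*x = 0 => x* = (y - b)/(2a)
x* = (6.902 - 1)/(2*1) = 2.951
f*(6.902) = (y-b)^2/(4a) = (6.902 - 1)^2/(4*1)
= 34.8336/4 = 8.7084


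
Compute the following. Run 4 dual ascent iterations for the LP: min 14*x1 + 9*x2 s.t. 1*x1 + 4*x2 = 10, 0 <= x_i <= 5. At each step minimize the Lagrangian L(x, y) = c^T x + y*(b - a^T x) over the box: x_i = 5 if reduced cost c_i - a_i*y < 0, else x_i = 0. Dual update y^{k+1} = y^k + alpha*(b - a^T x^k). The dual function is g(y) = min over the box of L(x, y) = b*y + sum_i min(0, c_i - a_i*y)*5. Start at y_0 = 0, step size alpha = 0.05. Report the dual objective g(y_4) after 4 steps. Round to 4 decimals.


Dual ascent for LP: min 14*x1 + 9*x2, 1*x1 + 4*x2 = 10, 0 <= x_i <= 5
Step 1: y^k = 0.0, reduced costs: (14.0, 9.0)
  x^k = (0.0, 0.0), subgradient = b - a^T x = 10.0
  y^{k+1} = 0.0 + 0.05*10.0 = 0.5
Step 2: y^k = 0.5, reduced costs: (13.5, 7.0)
  x^k = (0.0, 0.0), subgradient = b - a^T x = 10.0
  y^{k+1} = 0.5 + 0.05*10.0 = 1.0
Step 3: y^k = 1.0, reduced costs: (13.0, 5.0)
  x^k = (0.0, 0.0), subgradient = b - a^T x = 10.0
  y^{k+1} = 1.0 + 0.05*10.0 = 1.5
Step 4: y^k = 1.5, reduced costs: (12.5, 3.0)
  x^k = (0.0, 0.0), subgradient = b - a^T x = 10.0
  y^{k+1} = 1.5 + 0.05*10.0 = 2.0
Dual objective at y_4 = 2.0: reduced costs (12.0, 1.0), box minimizer x = (0.0, 0.0)
g(y_4) = b*y + (c1 - a1*y)*x1 + (c2 - a2*y)*x2 = 10*2.0 + 12.0*0.0 + 1.0*0.0 = 20.0 + 0.0 + 0.0 = 20.0


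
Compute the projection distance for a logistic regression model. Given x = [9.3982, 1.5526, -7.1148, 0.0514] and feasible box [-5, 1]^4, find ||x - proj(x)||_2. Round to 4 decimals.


Project each component onto [-5, 1].
clip(9.3982) = 1.0, clip(1.5526) = 1.0, clip(-7.1148) = -5.0, clip(0.0514) = 0.0514
Projection = [1.0, 1.0, -5.0, 0.0514]
Squared diffs: [70.5298, 0.3054, 4.4724, 0.0]
Distance = sqrt(75.3076) = 8.678


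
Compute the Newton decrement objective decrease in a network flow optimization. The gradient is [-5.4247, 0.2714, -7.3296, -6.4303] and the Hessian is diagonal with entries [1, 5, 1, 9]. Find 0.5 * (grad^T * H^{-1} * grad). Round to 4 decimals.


Step 1: H is diagonal, so H^(-1) * g = [-5.4247, 0.0543, -7.3296, -0.7145].
Step 2: g^T H^(-1) g = sum_i g_i^2 / H_ii
  = (-5.4247)^2/1 + (0.2714)^2/5 + (-7.3296)^2/1 + (-6.4303)^2/9
  = 29.4274 + 0.0147 + 53.723 + 4.5943 = 87.7594
Step 3: Objective decrease = 0.5 * g^T H^(-1) g = 43.8797


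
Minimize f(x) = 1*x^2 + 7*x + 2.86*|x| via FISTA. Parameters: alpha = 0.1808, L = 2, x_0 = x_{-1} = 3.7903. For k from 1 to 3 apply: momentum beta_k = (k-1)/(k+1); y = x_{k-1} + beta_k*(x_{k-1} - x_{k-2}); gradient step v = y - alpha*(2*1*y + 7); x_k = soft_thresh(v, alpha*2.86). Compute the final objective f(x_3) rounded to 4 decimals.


FISTA on f(x) = 1*x^2 + 7*x + 2.86*|x|
L = 2, alpha = 0.1808
Iteration 1: beta = 0.0, y = 3.7903 + 0.0*(3.7903 - 3.7903) = 3.7903
  grad(y) = 14.5806, v = y - alpha*grad = 1.1541
  prox(v) = soft_thresh(1.1541, 0.5171) = 0.637
Iteration 2: beta = 0.3333, y = 0.637 + 0.3333*(0.637 - 3.7903) = -0.414
  grad(y) = 6.1719, v = y - alpha*grad = -1.5299
  prox(v) = soft_thresh(-1.5299, 0.5171) = -1.0128
Iteration 3: beta = 0.5, y = -1.0128 + 0.5*(-1.0128 - 0.637) = -1.8378
  grad(y) = 3.3244, v = y - alpha*grad = -2.4388
  prox(v) = soft_thresh(-2.4388, 0.5171) = -1.9218
f(x_3) = 1*(-1.9218)^2 + 7*(-1.9218) + 2.86*|-1.9218| = -4.2629


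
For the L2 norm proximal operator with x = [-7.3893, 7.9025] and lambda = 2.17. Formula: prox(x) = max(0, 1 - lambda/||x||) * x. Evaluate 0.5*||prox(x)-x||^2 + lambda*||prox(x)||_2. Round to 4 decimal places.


Step 1: Compute ||x||.
||x|| = 10.819
Step 2: Compute scaling factor.
scale = max(0, 1 - 2.17/10.819) = 0.7994
Step 3: prox(x) = [-5.9072, 6.3175]
||prox(x)|| = 8.649
Step 4: Proximal objective.
0.5*||prox-x||^2 = 2.3545
lambda*||prox|| = 18.7683
Total = 21.1228


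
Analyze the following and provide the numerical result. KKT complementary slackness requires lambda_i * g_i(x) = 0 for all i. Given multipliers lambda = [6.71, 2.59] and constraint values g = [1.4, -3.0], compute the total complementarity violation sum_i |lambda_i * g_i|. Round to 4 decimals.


KKT complementary slackness check:
lambda_1 * g_1 = 6.71 * 1.4 = 9.394
lambda_2 * g_2 = 2.59 * -3.0 = -7.77
Total violation = 9.394 + 7.77 = 17.164


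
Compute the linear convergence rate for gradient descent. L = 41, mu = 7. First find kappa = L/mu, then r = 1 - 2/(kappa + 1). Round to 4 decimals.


Step 1: Compute the condition number.
kappa = L/mu = 41/7 = 5.8571
Step 2: Compute the convergence rate.
r = 1 - 2/(kappa + 1) = 1 - 2*mu/(L + mu) = (L - mu)/(L + mu) = 34/48 = 0.7083


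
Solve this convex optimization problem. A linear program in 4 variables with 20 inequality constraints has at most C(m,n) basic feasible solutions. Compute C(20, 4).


Each vertex corresponds to some choice of n active constraints out of m, so the number of vertices is at most C(m, n) = m! / (n!(m-n)!).
m = 20, n = 4
Numerator: 20 * 19 * 18 * 17
Denominator: 4! = 24
C(20, 4) = 4845


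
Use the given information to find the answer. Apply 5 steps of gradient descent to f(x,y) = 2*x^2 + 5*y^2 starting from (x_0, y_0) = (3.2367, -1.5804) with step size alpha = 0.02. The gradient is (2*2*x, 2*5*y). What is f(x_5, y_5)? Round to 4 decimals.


Gradient descent on f(x,y) = 2*x^2 + 5*y^2.
Starting point: (3.2367, -1.5804), alpha = 0.02
Step 1: grad_x = 2*2*3.2367 = 12.9468, grad_y = 2*5*-1.5804 = -15.804
  x_1 = 3.2367 - 0.02*12.9468 = 2.9778
  y_1 = -1.5804 - 0.02*-15.804 = -1.2643
Step 2: grad_x = 2*2*2.9778 = 11.9111, grad_y = 2*5*-1.2643 = -12.6432
  x_2 = 2.9778 - 0.02*11.9111 = 2.7395
  y_2 = -1.2643 - 0.02*-12.6432 = -1.0115
Step 3: grad_x = 2*2*2.7395 = 10.9582, grad_y = 2*5*-1.0115 = -10.1146
  x_3 = 2.7395 - 0.02*10.9582 = 2.5204
  y_3 = -1.0115 - 0.02*-10.1146 = -0.8092
Step 4: grad_x = 2*2*2.5204 = 10.0815, grad_y = 2*5*-0.8092 = -8.0916
  x_4 = 2.5204 - 0.02*10.0815 = 2.3187
  y_4 = -0.8092 - 0.02*-8.0916 = -0.6473
Step 5: grad_x = 2*2*2.3187 = 9.275, grad_y = 2*5*-0.6473 = -6.4733
  x_5 = 2.3187 - 0.02*9.275 = 2.1332
  y_5 = -0.6473 - 0.02*-6.4733 = -0.5179
f(2.1332, -0.5179) = 2*2.1332^2 + 5*(-0.5179)^2 = 10.4424


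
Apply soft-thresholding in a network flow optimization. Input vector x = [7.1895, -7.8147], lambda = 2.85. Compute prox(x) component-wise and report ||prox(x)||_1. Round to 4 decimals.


Soft-thresholding with lambda = 2.85:
prox(7.1895) = sign(7.1895)*max(|7.1895| - 2.85, 0) = 4.3395
prox(-7.8147) = sign(-7.8147)*max(|-7.8147| - 2.85, 0) = -4.9647
prox(x) = [4.3395, -4.9647]
||prox(x)||_1 = 4.3395 + 4.9647 = 9.3042


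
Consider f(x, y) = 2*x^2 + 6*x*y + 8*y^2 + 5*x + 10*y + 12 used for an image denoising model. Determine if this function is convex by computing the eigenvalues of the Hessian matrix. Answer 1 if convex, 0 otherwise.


The Hessian of f(x,y) = 2*x^2 + 6*x*y + 8*y^2 + 5*x + 10*y + 12 is:
H = [[4, 6], [6, 16]]
Trace = 4 + 16 = 20
Determinant = 4*16 - (6)^2 = 28
Discriminant = (20)^2 - 4*28 = 288.0
Eigenvalues: lambda_1 = 1.5147, lambda_2 = 18.4853
The function is convex.

1


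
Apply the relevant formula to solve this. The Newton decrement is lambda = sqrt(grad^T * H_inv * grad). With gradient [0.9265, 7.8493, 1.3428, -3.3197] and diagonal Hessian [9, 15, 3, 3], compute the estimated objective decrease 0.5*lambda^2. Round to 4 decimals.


Step 1: H is diagonal, so H^(-1) * g = [0.1029, 0.5233, 0.4476, -1.1066].
Step 2: g^T H^(-1) g = sum_i g_i^2 / H_ii
  = (0.9265)^2/9 + (7.8493)^2/15 + (1.3428)^2/3 + (-3.3197)^2/3
  = 0.0954 + 4.1074 + 0.601 + 3.6735 = 8.4773
Step 3: Objective decrease = 0.5 * g^T H^(-1) g = 4.2387
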